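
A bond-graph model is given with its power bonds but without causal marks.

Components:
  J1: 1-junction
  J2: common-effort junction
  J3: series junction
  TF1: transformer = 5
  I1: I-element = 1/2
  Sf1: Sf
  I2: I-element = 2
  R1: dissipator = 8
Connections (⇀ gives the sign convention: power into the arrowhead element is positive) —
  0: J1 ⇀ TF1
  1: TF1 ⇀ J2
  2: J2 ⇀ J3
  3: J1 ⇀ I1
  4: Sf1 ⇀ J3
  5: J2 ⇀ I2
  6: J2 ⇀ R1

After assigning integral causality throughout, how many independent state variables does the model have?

2  (I1, I2 all integral)

b4 →Sf1  (Sf1 fixes flow; stroke at Sf1)
b2 →J3  (common-f at J3 fixed by 4)
b3 →I1  (I1: I, integral causality)
b0 →J1  (J1 flow already set via bond 3)
b1 →TF1  (TF1 one-in-one-out from 0)
b5 →I2  (I2 outputs flow p/I2)
b6 →J2  (only one effort-in slot at J2)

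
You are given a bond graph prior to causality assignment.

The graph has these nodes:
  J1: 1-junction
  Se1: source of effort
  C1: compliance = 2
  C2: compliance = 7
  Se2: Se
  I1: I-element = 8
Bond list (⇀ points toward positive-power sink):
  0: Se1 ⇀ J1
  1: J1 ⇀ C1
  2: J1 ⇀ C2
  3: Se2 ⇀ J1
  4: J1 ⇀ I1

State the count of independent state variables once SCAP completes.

#0 |J1  (source Se1 imposes e)
#3 |J1  (Se2 (Se) sets effort on bond)
#1 |J1  (C1: C, integral causality)
#2 |J1  (C2 integral (e out))
#4 |I1  (only one flow-in slot at J1)

3  (C1, C2, I1 all integral)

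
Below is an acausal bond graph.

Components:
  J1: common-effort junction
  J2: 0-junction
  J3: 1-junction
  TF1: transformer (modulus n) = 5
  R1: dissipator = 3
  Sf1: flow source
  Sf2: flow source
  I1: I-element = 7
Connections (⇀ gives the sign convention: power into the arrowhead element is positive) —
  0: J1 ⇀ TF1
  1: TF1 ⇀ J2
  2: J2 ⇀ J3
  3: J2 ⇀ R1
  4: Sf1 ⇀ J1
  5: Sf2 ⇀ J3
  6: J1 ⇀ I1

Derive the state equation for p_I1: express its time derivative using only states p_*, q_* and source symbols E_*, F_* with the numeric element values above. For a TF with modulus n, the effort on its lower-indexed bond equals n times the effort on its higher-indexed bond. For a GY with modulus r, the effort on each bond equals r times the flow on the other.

b4 stroke at Sf1  (source Sf1 imposes f)
b5 stroke at Sf2  (Sf2: flow source, stroke at near end)
b2 stroke at J3  (common-f at J3 fixed by 5)
b6 stroke at I1  (I1 integral (f out))
b0 stroke at J1  (closing 0-jn rule on J1)
b1 stroke at TF1  (TF TF1: opposite of bond 0)
b3 stroke at J2  (J2 needs exactly one e-in)

dp_I1/dt = 75*F_Sf1 - 15*F_Sf2 - 75*p_I1/7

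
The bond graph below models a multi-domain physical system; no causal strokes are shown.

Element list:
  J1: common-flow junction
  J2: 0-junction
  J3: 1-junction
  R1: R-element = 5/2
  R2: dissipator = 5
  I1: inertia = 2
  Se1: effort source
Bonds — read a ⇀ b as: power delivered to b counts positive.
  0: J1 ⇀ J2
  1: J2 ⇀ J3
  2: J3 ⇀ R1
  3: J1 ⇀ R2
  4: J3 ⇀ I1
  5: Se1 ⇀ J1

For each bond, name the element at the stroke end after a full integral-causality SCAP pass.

b0 |J2
b1 |J3
b2 |J3
b3 |J1
b4 |I1
b5 |J1

bond 5 stroke at J1  (Se1 fixes effort; stroke away)
bond 4 stroke at I1  (prefer integral on I1)
bond 1 stroke at J3  (J3: bond 4 brought flow, rest push out)
bond 2 stroke at J3  (1-jn J3 has f-setter on 4)
bond 0 stroke at J2  (closing 0-jn rule on J2)
bond 3 stroke at J1  (J1: bond 0 brought flow, rest push out)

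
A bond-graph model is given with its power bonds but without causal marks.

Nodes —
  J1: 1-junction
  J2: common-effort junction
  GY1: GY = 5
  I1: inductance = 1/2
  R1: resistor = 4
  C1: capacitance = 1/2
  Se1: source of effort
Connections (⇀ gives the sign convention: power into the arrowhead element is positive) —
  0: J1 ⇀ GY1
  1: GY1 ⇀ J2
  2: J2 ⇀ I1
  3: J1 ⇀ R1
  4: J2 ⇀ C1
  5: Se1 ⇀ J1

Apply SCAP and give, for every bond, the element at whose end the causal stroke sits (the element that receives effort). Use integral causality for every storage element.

β5 stroke→J1  (Se1 (Se) sets effort on bond)
β2 stroke→I1  (I1: I, integral causality)
β4 stroke→J2  (C1: C, integral causality)
β1 stroke→GY1  (J2 effort already set via bond 4)
β0 stroke→GY1  (GY1 both-in/both-out from 1)
β3 stroke→J1  (J1: bond 0 brought flow, rest push out)

#0 stroke→GY1
#1 stroke→GY1
#2 stroke→I1
#3 stroke→J1
#4 stroke→J2
#5 stroke→J1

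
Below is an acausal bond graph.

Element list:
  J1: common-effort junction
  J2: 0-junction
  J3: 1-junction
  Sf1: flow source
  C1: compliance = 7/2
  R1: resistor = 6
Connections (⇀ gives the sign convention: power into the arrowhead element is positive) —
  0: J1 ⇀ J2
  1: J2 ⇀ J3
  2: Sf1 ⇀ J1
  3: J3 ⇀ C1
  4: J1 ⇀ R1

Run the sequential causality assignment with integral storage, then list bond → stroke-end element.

β2 stroke at Sf1  (Sf1: flow source, stroke at near end)
β3 stroke at J3  (prefer integral on C1)
β1 stroke at J2  (J3 needs exactly one f-in)
β0 stroke at J1  (common-e at J2 fixed by 1)
β4 stroke at R1  (common-e at J1 fixed by 0)

β0 |J1
β1 |J2
β2 |Sf1
β3 |J3
β4 |R1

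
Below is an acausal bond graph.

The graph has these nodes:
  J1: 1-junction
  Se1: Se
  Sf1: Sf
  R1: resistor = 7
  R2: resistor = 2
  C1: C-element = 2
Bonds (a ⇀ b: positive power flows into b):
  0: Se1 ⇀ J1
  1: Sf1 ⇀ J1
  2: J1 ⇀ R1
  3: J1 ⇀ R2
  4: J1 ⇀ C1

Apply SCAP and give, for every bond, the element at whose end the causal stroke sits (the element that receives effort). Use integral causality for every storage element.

bond 0 stroke at J1
bond 1 stroke at Sf1
bond 2 stroke at J1
bond 3 stroke at J1
bond 4 stroke at J1

#0 →J1  (Se1: effort source, stroke at far end)
#1 →Sf1  (source Sf1 imposes f)
#2 →J1  (1-jn J1 has f-setter on 1)
#3 →J1  (J1 flow already set via bond 1)
#4 →J1  (1-jn J1 has f-setter on 1)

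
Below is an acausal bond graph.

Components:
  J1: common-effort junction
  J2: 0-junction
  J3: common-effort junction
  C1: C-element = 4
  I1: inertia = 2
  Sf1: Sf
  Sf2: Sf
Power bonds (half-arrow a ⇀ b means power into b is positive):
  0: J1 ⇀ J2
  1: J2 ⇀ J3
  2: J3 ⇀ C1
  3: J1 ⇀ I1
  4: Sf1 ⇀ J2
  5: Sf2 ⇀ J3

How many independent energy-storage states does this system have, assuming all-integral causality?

bond 4 stroke→Sf1  (source Sf1 imposes f)
bond 5 stroke→Sf2  (Sf2 (Sf) sets flow on bond)
bond 2 stroke→J3  (C1: C, integral causality)
bond 1 stroke→J2  (J3 effort already set via bond 2)
bond 0 stroke→J1  (0-jn J2 has e-setter on 1)
bond 3 stroke→I1  (common-e at J1 fixed by 0)

2  (C1, I1 all integral)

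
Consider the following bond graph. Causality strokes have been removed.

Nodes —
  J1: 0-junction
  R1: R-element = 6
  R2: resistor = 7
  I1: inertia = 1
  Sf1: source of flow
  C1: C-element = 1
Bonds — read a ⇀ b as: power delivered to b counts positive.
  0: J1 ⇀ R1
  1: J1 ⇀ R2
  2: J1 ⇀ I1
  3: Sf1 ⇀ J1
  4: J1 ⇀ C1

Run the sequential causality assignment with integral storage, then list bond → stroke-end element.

β3 stroke→Sf1  (source Sf1 imposes f)
β2 stroke→I1  (I1: I, integral causality)
β4 stroke→J1  (prefer integral on C1)
β0 stroke→R1  (J1: bond 4 brought effort, rest push out)
β1 stroke→R2  (J1 effort already set via bond 4)

β0 stroke at R1
β1 stroke at R2
β2 stroke at I1
β3 stroke at Sf1
β4 stroke at J1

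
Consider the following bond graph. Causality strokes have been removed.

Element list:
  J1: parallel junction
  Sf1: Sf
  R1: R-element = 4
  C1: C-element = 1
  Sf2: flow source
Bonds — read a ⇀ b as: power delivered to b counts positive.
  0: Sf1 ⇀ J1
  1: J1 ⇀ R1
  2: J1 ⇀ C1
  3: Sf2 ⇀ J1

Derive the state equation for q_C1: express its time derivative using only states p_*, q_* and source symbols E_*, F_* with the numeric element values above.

#0 stroke at Sf1  (Sf1 fixes flow; stroke at Sf1)
#3 stroke at Sf2  (Sf2 (Sf) sets flow on bond)
#2 stroke at J1  (prefer integral on C1)
#1 stroke at R1  (common-e at J1 fixed by 2)

dq_C1/dt = F_Sf1 + F_Sf2 - q_C1/4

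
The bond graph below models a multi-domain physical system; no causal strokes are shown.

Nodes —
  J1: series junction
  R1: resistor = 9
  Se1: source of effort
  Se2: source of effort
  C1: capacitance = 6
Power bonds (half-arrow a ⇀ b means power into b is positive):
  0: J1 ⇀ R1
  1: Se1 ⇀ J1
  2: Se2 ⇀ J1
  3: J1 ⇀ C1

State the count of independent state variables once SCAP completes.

1  (C1 all integral)

bond 1 stroke at J1  (Se1 (Se) sets effort on bond)
bond 2 stroke at J1  (Se2 fixes effort; stroke away)
bond 3 stroke at J1  (prefer integral on C1)
bond 0 stroke at R1  (J1: last free bond brings flow in)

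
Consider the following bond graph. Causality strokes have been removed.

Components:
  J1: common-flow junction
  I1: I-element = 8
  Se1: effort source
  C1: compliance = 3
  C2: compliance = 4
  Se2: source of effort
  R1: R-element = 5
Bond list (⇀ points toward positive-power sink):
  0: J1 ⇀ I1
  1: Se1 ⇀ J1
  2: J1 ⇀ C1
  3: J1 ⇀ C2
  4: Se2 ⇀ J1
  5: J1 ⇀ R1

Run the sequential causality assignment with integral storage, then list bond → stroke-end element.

bond 0 stroke→I1
bond 1 stroke→J1
bond 2 stroke→J1
bond 3 stroke→J1
bond 4 stroke→J1
bond 5 stroke→J1

#1 |J1  (Se1: effort source, stroke at far end)
#4 |J1  (Se2 (Se) sets effort on bond)
#0 |I1  (I1 outputs flow p/I1)
#2 |J1  (J1: bond 0 brought flow, rest push out)
#3 |J1  (1-jn J1 has f-setter on 0)
#5 |J1  (J1: bond 0 brought flow, rest push out)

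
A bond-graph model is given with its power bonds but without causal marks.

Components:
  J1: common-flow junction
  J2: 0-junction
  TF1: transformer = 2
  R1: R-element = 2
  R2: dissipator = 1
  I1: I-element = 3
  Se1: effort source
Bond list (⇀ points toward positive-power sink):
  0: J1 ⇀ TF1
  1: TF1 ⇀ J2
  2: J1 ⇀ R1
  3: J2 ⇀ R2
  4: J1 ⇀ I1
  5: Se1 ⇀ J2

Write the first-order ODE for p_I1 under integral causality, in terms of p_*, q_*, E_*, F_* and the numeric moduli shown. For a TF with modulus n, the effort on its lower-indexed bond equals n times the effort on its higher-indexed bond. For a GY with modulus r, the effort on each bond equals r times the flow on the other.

dp_I1/dt = -2*E_Se1 - 2*p_I1/3

b5 |J2  (Se1 fixes effort; stroke away)
b1 |TF1  (J2 effort already set via bond 5)
b3 |R2  (0-jn J2 has e-setter on 5)
b0 |J1  (TF TF1: opposite of bond 1)
b4 |I1  (I1 outputs flow p/I1)
b2 |J1  (1-jn J1 has f-setter on 4)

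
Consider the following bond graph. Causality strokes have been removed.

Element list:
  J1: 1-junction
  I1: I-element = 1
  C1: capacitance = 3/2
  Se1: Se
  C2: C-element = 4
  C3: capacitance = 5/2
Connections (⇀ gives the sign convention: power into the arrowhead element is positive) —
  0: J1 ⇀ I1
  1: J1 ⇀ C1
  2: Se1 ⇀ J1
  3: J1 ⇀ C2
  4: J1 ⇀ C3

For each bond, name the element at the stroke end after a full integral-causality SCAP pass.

b0 |I1
b1 |J1
b2 |J1
b3 |J1
b4 |J1

#2 stroke at J1  (source Se1 imposes e)
#0 stroke at I1  (I1 outputs flow p/I1)
#1 stroke at J1  (J1: bond 0 brought flow, rest push out)
#3 stroke at J1  (1-jn J1 has f-setter on 0)
#4 stroke at J1  (1-jn J1 has f-setter on 0)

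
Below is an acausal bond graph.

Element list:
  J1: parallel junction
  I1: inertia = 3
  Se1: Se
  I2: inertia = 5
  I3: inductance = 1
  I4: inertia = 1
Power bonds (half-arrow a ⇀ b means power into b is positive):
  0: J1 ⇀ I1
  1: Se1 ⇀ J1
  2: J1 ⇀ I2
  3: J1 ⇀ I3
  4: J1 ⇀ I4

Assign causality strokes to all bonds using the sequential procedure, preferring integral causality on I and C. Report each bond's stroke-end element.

bond 0 →I1
bond 1 →J1
bond 2 →I2
bond 3 →I3
bond 4 →I4

#1 stroke at J1  (Se1 (Se) sets effort on bond)
#0 stroke at I1  (J1: bond 1 brought effort, rest push out)
#2 stroke at I2  (0-jn J1 has e-setter on 1)
#3 stroke at I3  (common-e at J1 fixed by 1)
#4 stroke at I4  (common-e at J1 fixed by 1)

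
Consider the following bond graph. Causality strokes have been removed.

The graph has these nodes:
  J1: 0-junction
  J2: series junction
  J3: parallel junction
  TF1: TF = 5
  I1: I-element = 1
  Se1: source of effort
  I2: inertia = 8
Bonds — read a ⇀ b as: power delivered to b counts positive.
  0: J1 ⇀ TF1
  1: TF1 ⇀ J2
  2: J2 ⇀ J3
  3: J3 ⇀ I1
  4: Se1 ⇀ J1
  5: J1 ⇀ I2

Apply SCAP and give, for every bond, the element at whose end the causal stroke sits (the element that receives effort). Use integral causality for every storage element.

bond 4 stroke at J1  (source Se1 imposes e)
bond 0 stroke at TF1  (0-jn J1 has e-setter on 4)
bond 5 stroke at I2  (J1: bond 4 brought effort, rest push out)
bond 1 stroke at J2  (TF TF1: opposite of bond 0)
bond 2 stroke at J3  (closing 1-jn rule on J2)
bond 3 stroke at I1  (0-jn J3 has e-setter on 2)

b0 |TF1
b1 |J2
b2 |J3
b3 |I1
b4 |J1
b5 |I2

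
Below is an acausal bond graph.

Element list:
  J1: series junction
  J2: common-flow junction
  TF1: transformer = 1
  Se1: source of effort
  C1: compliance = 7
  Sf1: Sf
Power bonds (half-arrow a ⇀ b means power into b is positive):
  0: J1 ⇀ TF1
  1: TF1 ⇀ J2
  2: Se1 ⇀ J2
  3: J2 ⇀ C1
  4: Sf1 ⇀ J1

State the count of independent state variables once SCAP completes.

1  (C1 all integral)

b2 stroke at J2  (source Se1 imposes e)
b4 stroke at Sf1  (source Sf1 imposes f)
b0 stroke at J1  (1-jn J1 has f-setter on 4)
b1 stroke at TF1  (TF TF1: opposite of bond 0)
b3 stroke at J2  (common-f at J2 fixed by 1)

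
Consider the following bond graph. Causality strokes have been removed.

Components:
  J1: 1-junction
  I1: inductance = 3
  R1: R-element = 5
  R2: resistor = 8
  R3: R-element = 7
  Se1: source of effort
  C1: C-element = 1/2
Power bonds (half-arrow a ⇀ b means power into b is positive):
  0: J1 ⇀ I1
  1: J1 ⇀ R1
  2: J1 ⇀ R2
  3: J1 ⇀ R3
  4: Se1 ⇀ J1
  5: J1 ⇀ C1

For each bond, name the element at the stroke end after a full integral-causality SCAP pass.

bond 0 →I1
bond 1 →J1
bond 2 →J1
bond 3 →J1
bond 4 →J1
bond 5 →J1

b4 →J1  (Se1 fixes effort; stroke away)
b0 →I1  (I1 integral (f out))
b1 →J1  (J1 flow already set via bond 0)
b2 →J1  (J1 flow already set via bond 0)
b3 →J1  (J1 flow already set via bond 0)
b5 →J1  (common-f at J1 fixed by 0)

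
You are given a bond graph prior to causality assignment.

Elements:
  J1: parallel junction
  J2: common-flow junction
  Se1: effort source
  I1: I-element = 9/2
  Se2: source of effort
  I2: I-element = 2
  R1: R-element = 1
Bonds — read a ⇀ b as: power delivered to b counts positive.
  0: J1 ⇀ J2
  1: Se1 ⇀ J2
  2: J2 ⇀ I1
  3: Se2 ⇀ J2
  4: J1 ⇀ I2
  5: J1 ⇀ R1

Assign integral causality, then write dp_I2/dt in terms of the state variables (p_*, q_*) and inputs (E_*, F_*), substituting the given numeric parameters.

dp_I2/dt = -2*p_I1/9 - p_I2/2

bond 1 →J2  (source Se1 imposes e)
bond 3 →J2  (Se2 fixes effort; stroke away)
bond 2 →I1  (prefer integral on I1)
bond 0 →J2  (common-f at J2 fixed by 2)
bond 4 →I2  (I2 integral (f out))
bond 5 →J1  (J1: last free bond brings effort in)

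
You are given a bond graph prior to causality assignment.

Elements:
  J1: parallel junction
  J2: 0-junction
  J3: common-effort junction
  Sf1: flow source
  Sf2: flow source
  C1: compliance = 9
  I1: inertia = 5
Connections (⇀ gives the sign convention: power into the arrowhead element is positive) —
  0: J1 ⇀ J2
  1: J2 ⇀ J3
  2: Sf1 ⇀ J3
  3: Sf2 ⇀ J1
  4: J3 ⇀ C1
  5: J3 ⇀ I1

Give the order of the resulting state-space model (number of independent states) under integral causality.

2  (C1, I1 all integral)

b2 |Sf1  (Sf1: flow source, stroke at near end)
b3 |Sf2  (Sf2 (Sf) sets flow on bond)
b0 |J1  (only one effort-in slot at J1)
b1 |J2  (J2 needs exactly one e-in)
b4 |J3  (C1 integral (e out))
b5 |I1  (J3: bond 4 brought effort, rest push out)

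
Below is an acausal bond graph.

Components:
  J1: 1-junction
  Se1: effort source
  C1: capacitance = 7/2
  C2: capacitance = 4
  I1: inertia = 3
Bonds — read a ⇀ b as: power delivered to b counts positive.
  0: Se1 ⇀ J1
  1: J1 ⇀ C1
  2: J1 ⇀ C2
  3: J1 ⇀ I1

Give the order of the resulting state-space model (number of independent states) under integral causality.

b0 stroke→J1  (Se1: effort source, stroke at far end)
b1 stroke→J1  (C1 outputs effort q/C1)
b2 stroke→J1  (C2 outputs effort q/C2)
b3 stroke→I1  (closing 1-jn rule on J1)

3  (C1, C2, I1 all integral)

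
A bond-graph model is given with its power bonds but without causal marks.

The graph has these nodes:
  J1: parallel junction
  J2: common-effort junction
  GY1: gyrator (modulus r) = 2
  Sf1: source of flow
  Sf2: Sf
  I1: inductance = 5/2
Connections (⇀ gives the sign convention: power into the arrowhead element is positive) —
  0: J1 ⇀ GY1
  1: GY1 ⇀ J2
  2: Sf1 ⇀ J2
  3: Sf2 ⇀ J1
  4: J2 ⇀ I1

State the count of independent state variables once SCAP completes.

b2 |Sf1  (Sf1 fixes flow; stroke at Sf1)
b3 |Sf2  (Sf2 (Sf) sets flow on bond)
b0 |J1  (J1 needs exactly one e-in)
b1 |J2  (GY GY1: same side as bond 0)
b4 |I1  (0-jn J2 has e-setter on 1)

1  (I1 all integral)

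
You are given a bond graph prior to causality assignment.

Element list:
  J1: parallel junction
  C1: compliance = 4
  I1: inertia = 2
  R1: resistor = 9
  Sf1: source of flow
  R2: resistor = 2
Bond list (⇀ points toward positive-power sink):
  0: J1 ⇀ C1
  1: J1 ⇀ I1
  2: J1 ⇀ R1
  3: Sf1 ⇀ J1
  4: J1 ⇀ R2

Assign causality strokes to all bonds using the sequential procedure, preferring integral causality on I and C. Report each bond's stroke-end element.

b3 |Sf1  (source Sf1 imposes f)
b0 |J1  (C1 integral (e out))
b1 |I1  (0-jn J1 has e-setter on 0)
b2 |R1  (0-jn J1 has e-setter on 0)
b4 |R2  (common-e at J1 fixed by 0)

#0 stroke at J1
#1 stroke at I1
#2 stroke at R1
#3 stroke at Sf1
#4 stroke at R2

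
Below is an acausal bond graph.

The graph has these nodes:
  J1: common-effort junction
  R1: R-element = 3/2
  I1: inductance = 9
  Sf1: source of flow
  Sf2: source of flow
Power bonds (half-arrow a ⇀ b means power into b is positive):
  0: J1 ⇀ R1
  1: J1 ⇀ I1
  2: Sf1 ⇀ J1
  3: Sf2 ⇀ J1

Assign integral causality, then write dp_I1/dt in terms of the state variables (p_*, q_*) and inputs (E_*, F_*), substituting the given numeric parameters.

dp_I1/dt = 3*F_Sf1/2 + 3*F_Sf2/2 - p_I1/6

β2 stroke→Sf1  (Sf1 fixes flow; stroke at Sf1)
β3 stroke→Sf2  (Sf2: flow source, stroke at near end)
β1 stroke→I1  (I1: I, integral causality)
β0 stroke→J1  (closing 0-jn rule on J1)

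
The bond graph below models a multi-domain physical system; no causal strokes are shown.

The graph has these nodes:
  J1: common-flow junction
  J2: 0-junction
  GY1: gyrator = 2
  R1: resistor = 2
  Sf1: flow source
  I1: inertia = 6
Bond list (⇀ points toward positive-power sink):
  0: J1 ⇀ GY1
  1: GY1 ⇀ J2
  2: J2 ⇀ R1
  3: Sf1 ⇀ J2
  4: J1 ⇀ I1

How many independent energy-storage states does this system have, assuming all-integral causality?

#3 →Sf1  (Sf1 (Sf) sets flow on bond)
#4 →I1  (I1 outputs flow p/I1)
#0 →J1  (J1: bond 4 brought flow, rest push out)
#1 →J2  (GY1 both-in/both-out from 0)
#2 →R1  (common-e at J2 fixed by 1)

1  (I1 all integral)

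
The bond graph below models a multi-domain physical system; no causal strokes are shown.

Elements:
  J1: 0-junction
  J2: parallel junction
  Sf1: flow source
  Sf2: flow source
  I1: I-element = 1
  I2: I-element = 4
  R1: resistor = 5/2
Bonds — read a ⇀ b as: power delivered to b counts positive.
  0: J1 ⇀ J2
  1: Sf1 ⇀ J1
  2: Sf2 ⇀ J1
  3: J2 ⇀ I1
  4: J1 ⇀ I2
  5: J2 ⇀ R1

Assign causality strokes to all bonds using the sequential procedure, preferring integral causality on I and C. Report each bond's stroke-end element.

b0 stroke→J1
b1 stroke→Sf1
b2 stroke→Sf2
b3 stroke→I1
b4 stroke→I2
b5 stroke→J2

b1 stroke at Sf1  (Sf1 fixes flow; stroke at Sf1)
b2 stroke at Sf2  (Sf2: flow source, stroke at near end)
b3 stroke at I1  (I1 outputs flow p/I1)
b4 stroke at I2  (prefer integral on I2)
b0 stroke at J1  (J1: last free bond brings effort in)
b5 stroke at J2  (only one effort-in slot at J2)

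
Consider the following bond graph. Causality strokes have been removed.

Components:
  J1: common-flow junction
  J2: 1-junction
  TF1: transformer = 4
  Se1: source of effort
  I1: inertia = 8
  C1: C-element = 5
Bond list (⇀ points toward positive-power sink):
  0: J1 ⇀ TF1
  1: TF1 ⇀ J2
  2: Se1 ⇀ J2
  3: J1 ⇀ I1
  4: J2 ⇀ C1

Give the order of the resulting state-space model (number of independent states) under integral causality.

2  (C1, I1 all integral)

β2 stroke→J2  (Se1 fixes effort; stroke away)
β3 stroke→I1  (I1 integral (f out))
β0 stroke→J1  (common-f at J1 fixed by 3)
β1 stroke→TF1  (TF1: transformer flips bond 0)
β4 stroke→J2  (J2: bond 1 brought flow, rest push out)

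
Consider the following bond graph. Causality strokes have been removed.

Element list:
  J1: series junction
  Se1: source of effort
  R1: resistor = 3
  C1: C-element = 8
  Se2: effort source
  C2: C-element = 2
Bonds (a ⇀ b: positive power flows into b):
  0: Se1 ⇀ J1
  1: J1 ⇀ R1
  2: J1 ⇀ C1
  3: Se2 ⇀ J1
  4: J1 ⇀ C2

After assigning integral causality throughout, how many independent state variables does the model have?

β0 stroke at J1  (Se1 fixes effort; stroke away)
β3 stroke at J1  (Se2 fixes effort; stroke away)
β2 stroke at J1  (C1 integral (e out))
β4 stroke at J1  (C2 outputs effort q/C2)
β1 stroke at R1  (J1: last free bond brings flow in)

2  (C1, C2 all integral)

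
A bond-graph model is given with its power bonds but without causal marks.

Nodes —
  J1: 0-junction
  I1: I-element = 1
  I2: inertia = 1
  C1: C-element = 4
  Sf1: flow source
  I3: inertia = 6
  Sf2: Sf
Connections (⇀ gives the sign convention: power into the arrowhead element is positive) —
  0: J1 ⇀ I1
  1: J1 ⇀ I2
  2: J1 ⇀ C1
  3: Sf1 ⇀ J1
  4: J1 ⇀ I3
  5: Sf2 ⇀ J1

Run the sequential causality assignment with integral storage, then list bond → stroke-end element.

b3 stroke at Sf1  (Sf1: flow source, stroke at near end)
b5 stroke at Sf2  (Sf2: flow source, stroke at near end)
b0 stroke at I1  (I1 outputs flow p/I1)
b1 stroke at I2  (I2 integral (f out))
b2 stroke at J1  (prefer integral on C1)
b4 stroke at I3  (common-e at J1 fixed by 2)

b0 →I1
b1 →I2
b2 →J1
b3 →Sf1
b4 →I3
b5 →Sf2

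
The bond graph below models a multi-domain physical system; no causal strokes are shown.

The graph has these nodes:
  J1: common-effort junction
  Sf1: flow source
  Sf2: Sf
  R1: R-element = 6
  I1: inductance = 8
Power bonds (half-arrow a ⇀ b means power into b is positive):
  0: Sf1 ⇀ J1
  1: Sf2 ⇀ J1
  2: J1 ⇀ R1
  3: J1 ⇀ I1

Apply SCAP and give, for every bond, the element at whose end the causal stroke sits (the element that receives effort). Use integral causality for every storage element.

b0 stroke→Sf1  (Sf1 fixes flow; stroke at Sf1)
b1 stroke→Sf2  (source Sf2 imposes f)
b3 stroke→I1  (I1 outputs flow p/I1)
b2 stroke→J1  (closing 0-jn rule on J1)

β0 stroke at Sf1
β1 stroke at Sf2
β2 stroke at J1
β3 stroke at I1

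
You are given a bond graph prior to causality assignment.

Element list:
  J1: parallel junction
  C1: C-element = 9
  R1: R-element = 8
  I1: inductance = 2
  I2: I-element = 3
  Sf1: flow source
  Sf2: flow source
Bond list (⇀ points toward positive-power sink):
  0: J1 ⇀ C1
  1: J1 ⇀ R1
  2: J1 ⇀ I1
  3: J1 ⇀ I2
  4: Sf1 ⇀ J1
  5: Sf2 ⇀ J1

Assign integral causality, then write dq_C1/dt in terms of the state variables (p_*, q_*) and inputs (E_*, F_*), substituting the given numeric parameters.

β4 stroke at Sf1  (source Sf1 imposes f)
β5 stroke at Sf2  (Sf2 (Sf) sets flow on bond)
β0 stroke at J1  (prefer integral on C1)
β1 stroke at R1  (J1 effort already set via bond 0)
β2 stroke at I1  (J1: bond 0 brought effort, rest push out)
β3 stroke at I2  (common-e at J1 fixed by 0)

dq_C1/dt = F_Sf1 + F_Sf2 - p_I1/2 - p_I2/3 - q_C1/72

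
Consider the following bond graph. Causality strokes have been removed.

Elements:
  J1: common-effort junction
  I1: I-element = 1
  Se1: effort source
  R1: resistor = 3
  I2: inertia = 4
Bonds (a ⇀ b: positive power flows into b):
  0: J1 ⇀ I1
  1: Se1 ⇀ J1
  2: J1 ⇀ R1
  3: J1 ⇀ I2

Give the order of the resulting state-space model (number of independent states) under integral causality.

#1 →J1  (Se1: effort source, stroke at far end)
#0 →I1  (0-jn J1 has e-setter on 1)
#2 →R1  (common-e at J1 fixed by 1)
#3 →I2  (J1 effort already set via bond 1)

2  (I1, I2 all integral)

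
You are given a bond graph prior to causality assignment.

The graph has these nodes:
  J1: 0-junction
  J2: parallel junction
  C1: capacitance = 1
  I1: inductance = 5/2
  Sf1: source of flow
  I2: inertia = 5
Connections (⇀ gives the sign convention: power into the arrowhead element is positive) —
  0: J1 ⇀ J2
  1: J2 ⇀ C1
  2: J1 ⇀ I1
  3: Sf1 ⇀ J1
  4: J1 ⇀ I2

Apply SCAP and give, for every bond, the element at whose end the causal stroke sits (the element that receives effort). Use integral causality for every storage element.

b0 →J1
b1 →J2
b2 →I1
b3 →Sf1
b4 →I2

β3 |Sf1  (source Sf1 imposes f)
β1 |J2  (prefer integral on C1)
β0 |J1  (common-e at J2 fixed by 1)
β2 |I1  (J1: bond 0 brought effort, rest push out)
β4 |I2  (J1: bond 0 brought effort, rest push out)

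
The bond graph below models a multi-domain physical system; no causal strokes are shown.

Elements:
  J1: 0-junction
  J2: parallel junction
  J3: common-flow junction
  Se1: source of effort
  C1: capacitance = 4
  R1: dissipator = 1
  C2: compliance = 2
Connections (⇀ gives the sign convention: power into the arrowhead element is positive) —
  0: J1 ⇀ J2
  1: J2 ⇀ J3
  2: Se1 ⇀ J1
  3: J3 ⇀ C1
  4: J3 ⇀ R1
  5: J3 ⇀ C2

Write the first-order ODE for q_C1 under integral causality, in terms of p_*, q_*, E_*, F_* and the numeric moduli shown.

dq_C1/dt = E_Se1 - q_C1/4 - q_C2/2

β2 stroke at J1  (source Se1 imposes e)
β0 stroke at J2  (0-jn J1 has e-setter on 2)
β1 stroke at J3  (0-jn J2 has e-setter on 0)
β3 stroke at J3  (C1 outputs effort q/C1)
β5 stroke at J3  (C2: C, integral causality)
β4 stroke at R1  (only one flow-in slot at J3)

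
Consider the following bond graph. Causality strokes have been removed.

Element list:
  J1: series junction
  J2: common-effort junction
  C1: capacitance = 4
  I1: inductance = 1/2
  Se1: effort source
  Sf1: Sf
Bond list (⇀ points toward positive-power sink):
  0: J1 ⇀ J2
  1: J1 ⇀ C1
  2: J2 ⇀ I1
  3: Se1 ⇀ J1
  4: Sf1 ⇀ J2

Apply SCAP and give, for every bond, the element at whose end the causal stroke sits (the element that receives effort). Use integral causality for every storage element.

bond 3 stroke→J1  (Se1 fixes effort; stroke away)
bond 4 stroke→Sf1  (Sf1 (Sf) sets flow on bond)
bond 1 stroke→J1  (C1 integral (e out))
bond 0 stroke→J2  (only one flow-in slot at J1)
bond 2 stroke→I1  (J2: bond 0 brought effort, rest push out)

#0 stroke at J2
#1 stroke at J1
#2 stroke at I1
#3 stroke at J1
#4 stroke at Sf1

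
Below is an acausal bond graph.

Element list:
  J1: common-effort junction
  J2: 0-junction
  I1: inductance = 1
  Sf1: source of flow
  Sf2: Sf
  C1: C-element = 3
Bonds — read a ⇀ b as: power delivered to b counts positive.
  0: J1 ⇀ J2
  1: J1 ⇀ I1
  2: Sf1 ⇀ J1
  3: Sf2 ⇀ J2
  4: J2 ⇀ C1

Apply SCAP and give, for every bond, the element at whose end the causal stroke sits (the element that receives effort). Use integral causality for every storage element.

bond 0 |J1
bond 1 |I1
bond 2 |Sf1
bond 3 |Sf2
bond 4 |J2

β2 →Sf1  (Sf1 (Sf) sets flow on bond)
β3 →Sf2  (Sf2 (Sf) sets flow on bond)
β1 →I1  (I1: I, integral causality)
β0 →J1  (J1: last free bond brings effort in)
β4 →J2  (only one effort-in slot at J2)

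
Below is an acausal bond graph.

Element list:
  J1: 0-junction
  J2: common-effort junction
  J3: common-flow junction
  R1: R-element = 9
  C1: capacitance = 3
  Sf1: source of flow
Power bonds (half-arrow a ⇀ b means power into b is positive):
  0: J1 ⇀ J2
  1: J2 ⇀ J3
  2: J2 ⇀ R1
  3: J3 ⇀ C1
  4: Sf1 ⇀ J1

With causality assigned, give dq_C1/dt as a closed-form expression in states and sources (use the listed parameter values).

bond 4 stroke at Sf1  (Sf1: flow source, stroke at near end)
bond 0 stroke at J1  (only one effort-in slot at J1)
bond 3 stroke at J3  (C1 outputs effort q/C1)
bond 1 stroke at J2  (J3: last free bond brings flow in)
bond 2 stroke at R1  (common-e at J2 fixed by 1)

dq_C1/dt = F_Sf1 - q_C1/27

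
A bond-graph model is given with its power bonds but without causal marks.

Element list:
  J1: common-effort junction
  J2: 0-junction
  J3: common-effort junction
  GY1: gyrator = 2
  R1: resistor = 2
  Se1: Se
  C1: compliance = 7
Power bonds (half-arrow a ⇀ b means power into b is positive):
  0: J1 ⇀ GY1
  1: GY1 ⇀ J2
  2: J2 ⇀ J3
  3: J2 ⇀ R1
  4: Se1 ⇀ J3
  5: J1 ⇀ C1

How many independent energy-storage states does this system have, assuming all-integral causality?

#4 |J3  (Se1 (Se) sets effort on bond)
#2 |J2  (J3 effort already set via bond 4)
#1 |GY1  (J2 effort already set via bond 2)
#3 |R1  (J2: bond 2 brought effort, rest push out)
#0 |GY1  (GY1 both-in/both-out from 1)
#5 |J1  (closing 0-jn rule on J1)

1  (C1 all integral)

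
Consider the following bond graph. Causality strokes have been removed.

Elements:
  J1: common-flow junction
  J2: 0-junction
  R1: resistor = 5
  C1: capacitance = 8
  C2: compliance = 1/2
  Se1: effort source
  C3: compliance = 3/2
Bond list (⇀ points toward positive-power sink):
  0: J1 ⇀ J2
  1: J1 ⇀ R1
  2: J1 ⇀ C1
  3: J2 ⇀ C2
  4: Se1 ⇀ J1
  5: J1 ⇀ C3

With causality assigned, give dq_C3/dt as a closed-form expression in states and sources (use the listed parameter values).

dq_C3/dt = E_Se1/5 - q_C1/40 - 2*q_C2/5 - 2*q_C3/15

β4 →J1  (Se1: effort source, stroke at far end)
β2 →J1  (prefer integral on C1)
β3 →J2  (prefer integral on C2)
β0 →J1  (J2 effort already set via bond 3)
β5 →J1  (C3: C, integral causality)
β1 →R1  (J1 needs exactly one f-in)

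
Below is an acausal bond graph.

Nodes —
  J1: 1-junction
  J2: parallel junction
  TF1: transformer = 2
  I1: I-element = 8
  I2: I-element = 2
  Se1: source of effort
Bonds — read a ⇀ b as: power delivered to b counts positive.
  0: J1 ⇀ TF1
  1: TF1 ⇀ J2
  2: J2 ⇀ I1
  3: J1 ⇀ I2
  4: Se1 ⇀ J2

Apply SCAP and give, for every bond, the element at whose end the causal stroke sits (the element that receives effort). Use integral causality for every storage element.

b4 |J2  (Se1: effort source, stroke at far end)
b1 |TF1  (0-jn J2 has e-setter on 4)
b2 |I1  (common-e at J2 fixed by 4)
b0 |J1  (TF TF1: opposite of bond 1)
b3 |I2  (J1 needs exactly one f-in)

β0 stroke→J1
β1 stroke→TF1
β2 stroke→I1
β3 stroke→I2
β4 stroke→J2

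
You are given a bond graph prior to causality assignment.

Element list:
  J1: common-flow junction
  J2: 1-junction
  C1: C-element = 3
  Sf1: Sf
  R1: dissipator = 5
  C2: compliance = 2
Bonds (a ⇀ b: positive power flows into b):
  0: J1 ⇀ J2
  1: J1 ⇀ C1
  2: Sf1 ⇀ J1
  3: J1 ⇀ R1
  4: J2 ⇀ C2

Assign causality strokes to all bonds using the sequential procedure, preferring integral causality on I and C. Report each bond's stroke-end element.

bond 2 →Sf1  (source Sf1 imposes f)
bond 0 →J1  (J1 flow already set via bond 2)
bond 1 →J1  (1-jn J1 has f-setter on 2)
bond 3 →J1  (J1: bond 2 brought flow, rest push out)
bond 4 →J2  (1-jn J2 has f-setter on 0)

b0 stroke at J1
b1 stroke at J1
b2 stroke at Sf1
b3 stroke at J1
b4 stroke at J2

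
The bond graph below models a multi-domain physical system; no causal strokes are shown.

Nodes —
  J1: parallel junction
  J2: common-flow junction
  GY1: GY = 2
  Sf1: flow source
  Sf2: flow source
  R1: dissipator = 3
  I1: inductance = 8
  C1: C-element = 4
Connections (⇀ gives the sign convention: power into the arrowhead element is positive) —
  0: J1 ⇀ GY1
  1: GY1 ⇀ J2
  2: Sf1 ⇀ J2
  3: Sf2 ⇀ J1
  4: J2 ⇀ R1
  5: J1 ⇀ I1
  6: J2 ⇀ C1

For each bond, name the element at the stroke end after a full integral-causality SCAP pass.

bond 0 →J1
bond 1 →J2
bond 2 →Sf1
bond 3 →Sf2
bond 4 →J2
bond 5 →I1
bond 6 →J2

bond 2 |Sf1  (Sf1: flow source, stroke at near end)
bond 3 |Sf2  (Sf2: flow source, stroke at near end)
bond 1 |J2  (J2: bond 2 brought flow, rest push out)
bond 4 |J2  (J2: bond 2 brought flow, rest push out)
bond 6 |J2  (1-jn J2 has f-setter on 2)
bond 0 |J1  (GY1 both-in/both-out from 1)
bond 5 |I1  (J1: bond 0 brought effort, rest push out)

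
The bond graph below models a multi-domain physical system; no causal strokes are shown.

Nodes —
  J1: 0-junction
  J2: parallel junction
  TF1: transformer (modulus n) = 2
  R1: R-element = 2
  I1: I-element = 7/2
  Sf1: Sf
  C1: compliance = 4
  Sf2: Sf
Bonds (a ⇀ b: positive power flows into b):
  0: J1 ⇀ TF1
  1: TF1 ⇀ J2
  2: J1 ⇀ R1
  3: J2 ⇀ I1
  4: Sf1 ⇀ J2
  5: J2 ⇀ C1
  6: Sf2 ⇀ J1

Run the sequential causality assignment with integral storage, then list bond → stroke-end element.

bond 4 →Sf1  (source Sf1 imposes f)
bond 6 →Sf2  (source Sf2 imposes f)
bond 3 →I1  (I1 outputs flow p/I1)
bond 5 →J2  (C1 integral (e out))
bond 1 →TF1  (0-jn J2 has e-setter on 5)
bond 0 →J1  (TF TF1: opposite of bond 1)
bond 2 →R1  (common-e at J1 fixed by 0)

β0 stroke→J1
β1 stroke→TF1
β2 stroke→R1
β3 stroke→I1
β4 stroke→Sf1
β5 stroke→J2
β6 stroke→Sf2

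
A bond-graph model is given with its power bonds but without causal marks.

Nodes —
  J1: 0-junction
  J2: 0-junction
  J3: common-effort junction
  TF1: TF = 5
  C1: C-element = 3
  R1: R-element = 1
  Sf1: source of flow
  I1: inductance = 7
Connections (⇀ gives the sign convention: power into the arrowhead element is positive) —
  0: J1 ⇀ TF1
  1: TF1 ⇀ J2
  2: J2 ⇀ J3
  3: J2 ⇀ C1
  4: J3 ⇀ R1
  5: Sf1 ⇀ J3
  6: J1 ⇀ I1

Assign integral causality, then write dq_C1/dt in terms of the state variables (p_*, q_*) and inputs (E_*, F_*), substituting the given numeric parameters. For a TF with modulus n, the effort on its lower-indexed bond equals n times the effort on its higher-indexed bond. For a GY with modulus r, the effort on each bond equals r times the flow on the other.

dq_C1/dt = F_Sf1 - 5*p_I1/7 - q_C1/3

#5 |Sf1  (Sf1: flow source, stroke at near end)
#3 |J2  (prefer integral on C1)
#1 |TF1  (J2 effort already set via bond 3)
#2 |J3  (J2 effort already set via bond 3)
#4 |R1  (J3: bond 2 brought effort, rest push out)
#0 |J1  (through TF1, causality passes straight; one stroke at TF1)
#6 |I1  (0-jn J1 has e-setter on 0)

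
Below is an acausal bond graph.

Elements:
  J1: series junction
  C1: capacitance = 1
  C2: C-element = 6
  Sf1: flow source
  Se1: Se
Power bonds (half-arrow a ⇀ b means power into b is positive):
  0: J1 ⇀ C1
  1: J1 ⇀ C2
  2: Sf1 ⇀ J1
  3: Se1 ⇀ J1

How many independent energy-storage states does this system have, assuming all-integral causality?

b2 stroke at Sf1  (Sf1: flow source, stroke at near end)
b3 stroke at J1  (source Se1 imposes e)
b0 stroke at J1  (common-f at J1 fixed by 2)
b1 stroke at J1  (J1: bond 2 brought flow, rest push out)

2  (C1, C2 all integral)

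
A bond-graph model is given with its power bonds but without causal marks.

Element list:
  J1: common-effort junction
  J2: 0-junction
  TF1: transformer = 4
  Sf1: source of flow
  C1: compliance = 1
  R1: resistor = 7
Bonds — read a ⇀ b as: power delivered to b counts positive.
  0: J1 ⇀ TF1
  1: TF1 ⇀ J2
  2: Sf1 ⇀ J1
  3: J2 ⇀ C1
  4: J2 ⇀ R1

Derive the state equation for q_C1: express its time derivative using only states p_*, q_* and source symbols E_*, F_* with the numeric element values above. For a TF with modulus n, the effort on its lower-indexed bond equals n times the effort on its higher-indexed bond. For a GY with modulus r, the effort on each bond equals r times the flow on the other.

β2 |Sf1  (Sf1 fixes flow; stroke at Sf1)
β0 |J1  (closing 0-jn rule on J1)
β1 |TF1  (TF1 one-in-one-out from 0)
β3 |J2  (C1 integral (e out))
β4 |R1  (J2 effort already set via bond 3)

dq_C1/dt = 4*F_Sf1 - q_C1/7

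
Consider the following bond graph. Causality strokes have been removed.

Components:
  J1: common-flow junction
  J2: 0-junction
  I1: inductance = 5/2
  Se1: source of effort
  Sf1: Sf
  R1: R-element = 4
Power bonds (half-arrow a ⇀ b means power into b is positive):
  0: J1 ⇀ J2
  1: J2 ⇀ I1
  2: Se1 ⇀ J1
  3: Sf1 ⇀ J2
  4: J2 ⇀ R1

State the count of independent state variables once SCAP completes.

#2 →J1  (Se1: effort source, stroke at far end)
#3 →Sf1  (Sf1 fixes flow; stroke at Sf1)
#0 →J2  (only one flow-in slot at J1)
#1 →I1  (J2: bond 0 brought effort, rest push out)
#4 →R1  (J2: bond 0 brought effort, rest push out)

1  (I1 all integral)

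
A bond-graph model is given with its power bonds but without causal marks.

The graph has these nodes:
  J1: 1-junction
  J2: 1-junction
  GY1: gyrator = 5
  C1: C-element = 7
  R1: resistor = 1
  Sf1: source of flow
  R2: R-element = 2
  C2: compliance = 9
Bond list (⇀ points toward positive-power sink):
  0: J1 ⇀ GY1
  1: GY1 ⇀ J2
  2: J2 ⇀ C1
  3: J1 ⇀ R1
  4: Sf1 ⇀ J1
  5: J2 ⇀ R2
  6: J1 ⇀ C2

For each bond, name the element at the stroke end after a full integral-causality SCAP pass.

#0 stroke→J1
#1 stroke→J2
#2 stroke→J2
#3 stroke→J1
#4 stroke→Sf1
#5 stroke→R2
#6 stroke→J1

b4 |Sf1  (Sf1: flow source, stroke at near end)
b0 |J1  (common-f at J1 fixed by 4)
b3 |J1  (J1: bond 4 brought flow, rest push out)
b6 |J1  (J1 flow already set via bond 4)
b1 |J2  (GY GY1: same side as bond 0)
b2 |J2  (prefer integral on C1)
b5 |R2  (J2: last free bond brings flow in)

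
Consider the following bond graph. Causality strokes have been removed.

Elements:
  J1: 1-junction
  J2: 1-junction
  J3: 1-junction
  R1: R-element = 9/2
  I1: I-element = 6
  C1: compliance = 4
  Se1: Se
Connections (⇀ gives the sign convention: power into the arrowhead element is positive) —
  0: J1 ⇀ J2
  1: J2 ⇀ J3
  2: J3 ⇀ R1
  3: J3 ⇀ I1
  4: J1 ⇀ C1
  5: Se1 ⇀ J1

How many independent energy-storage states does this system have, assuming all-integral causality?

b5 →J1  (Se1: effort source, stroke at far end)
b3 →I1  (I1: I, integral causality)
b1 →J3  (J3: bond 3 brought flow, rest push out)
b2 →J3  (1-jn J3 has f-setter on 3)
b0 →J2  (common-f at J2 fixed by 1)
b4 →J1  (common-f at J1 fixed by 0)

2  (C1, I1 all integral)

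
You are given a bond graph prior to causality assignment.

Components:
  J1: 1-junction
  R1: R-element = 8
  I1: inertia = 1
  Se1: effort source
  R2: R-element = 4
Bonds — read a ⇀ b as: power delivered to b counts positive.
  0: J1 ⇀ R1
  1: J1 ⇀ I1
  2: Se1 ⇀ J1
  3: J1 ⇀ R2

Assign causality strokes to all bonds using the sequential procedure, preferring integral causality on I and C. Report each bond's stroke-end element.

b0 stroke at J1
b1 stroke at I1
b2 stroke at J1
b3 stroke at J1

bond 2 |J1  (source Se1 imposes e)
bond 1 |I1  (prefer integral on I1)
bond 0 |J1  (common-f at J1 fixed by 1)
bond 3 |J1  (1-jn J1 has f-setter on 1)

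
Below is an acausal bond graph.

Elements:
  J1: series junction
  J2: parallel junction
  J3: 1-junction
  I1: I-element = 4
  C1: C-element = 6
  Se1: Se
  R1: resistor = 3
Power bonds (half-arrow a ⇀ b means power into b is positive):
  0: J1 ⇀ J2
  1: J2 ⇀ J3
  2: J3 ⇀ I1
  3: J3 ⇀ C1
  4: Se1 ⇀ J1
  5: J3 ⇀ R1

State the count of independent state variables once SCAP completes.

2  (C1, I1 all integral)

bond 4 stroke at J1  (Se1 fixes effort; stroke away)
bond 0 stroke at J2  (closing 1-jn rule on J1)
bond 1 stroke at J3  (J2: bond 0 brought effort, rest push out)
bond 2 stroke at I1  (I1 outputs flow p/I1)
bond 3 stroke at J3  (J3: bond 2 brought flow, rest push out)
bond 5 stroke at J3  (1-jn J3 has f-setter on 2)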